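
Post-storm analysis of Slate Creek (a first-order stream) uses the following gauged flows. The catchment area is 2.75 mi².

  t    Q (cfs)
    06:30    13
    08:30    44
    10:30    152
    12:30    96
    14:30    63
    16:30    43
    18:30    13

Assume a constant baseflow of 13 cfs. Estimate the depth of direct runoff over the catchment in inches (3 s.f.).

d ≈ 0.375 in

Direct runoff: 0.0, 31.0, 139.0, 83.0, 50.0, 30.0, 0.0 cfs; ΣQ_DR = 333.0 cfs.
V = ΣQ_DR · Δt = 333.0 × 7200 s = 2.398 × 10^6 ft³.
Over A = 2.75 mi², depth = V / A = 0.375 in.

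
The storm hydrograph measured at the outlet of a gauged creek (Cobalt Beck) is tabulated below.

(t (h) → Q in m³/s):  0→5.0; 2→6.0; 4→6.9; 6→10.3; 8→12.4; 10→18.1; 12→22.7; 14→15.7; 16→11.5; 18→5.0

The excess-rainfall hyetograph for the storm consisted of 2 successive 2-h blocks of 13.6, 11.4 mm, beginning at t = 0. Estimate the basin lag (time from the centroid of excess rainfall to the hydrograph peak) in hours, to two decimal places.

Centroid of excess rainfall: t_c = Σ P_i·t̄_i / ΣP_i = 1.9120 h (block centres at 1, 3 h).
Hydrograph peak occurs at t = 12 h, so basin lag t_L = 12 − 1.9120 = 10.09 h.

t_L ≈ 10.09 h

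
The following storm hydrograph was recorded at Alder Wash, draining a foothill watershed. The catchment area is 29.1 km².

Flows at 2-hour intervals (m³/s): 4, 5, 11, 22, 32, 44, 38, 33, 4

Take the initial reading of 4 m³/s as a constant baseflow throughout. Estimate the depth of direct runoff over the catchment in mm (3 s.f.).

Direct runoff: 0.0, 1.0, 7.0, 18.0, 28.0, 40.0, 34.0, 29.0, 0.0 m³/s; ΣQ_DR = 157.0 m³/s.
V = ΣQ_DR · Δt = 157.0 × 7200 s = 1.130 × 10^6 m³.
Over A = 29.1 km², depth = V / A = 38.8 mm.

d ≈ 38.8 mm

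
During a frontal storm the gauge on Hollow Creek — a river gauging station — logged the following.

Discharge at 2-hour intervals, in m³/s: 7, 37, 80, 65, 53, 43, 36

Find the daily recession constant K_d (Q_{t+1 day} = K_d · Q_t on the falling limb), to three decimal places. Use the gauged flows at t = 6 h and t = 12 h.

Between t = 6 h and t = 12 h the flow falls from 65 to 36 m³/s over 3×2 h = 6 h.
Per-interval ratio K = (36/65)^(1/3) = 0.8212; K_d = K^(24/2) = 0.094.

K_d ≈ 0.094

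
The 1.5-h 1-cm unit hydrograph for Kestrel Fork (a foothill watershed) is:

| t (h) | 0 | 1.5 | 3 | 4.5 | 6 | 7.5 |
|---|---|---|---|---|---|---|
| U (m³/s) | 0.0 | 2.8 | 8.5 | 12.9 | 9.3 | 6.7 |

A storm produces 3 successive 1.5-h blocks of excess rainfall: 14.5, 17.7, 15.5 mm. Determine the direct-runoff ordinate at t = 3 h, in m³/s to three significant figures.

By discrete convolution, Q_j = Σ (P_i / 10 mm) · U_{j−i}.
At t = 3 h (j=2): Q = (14.5/10)·8.5 + (17.7/10)·2.8 + (15.5/10)·0.0 = 17.3 m³/s.

Q ≈ 17.3 m³/s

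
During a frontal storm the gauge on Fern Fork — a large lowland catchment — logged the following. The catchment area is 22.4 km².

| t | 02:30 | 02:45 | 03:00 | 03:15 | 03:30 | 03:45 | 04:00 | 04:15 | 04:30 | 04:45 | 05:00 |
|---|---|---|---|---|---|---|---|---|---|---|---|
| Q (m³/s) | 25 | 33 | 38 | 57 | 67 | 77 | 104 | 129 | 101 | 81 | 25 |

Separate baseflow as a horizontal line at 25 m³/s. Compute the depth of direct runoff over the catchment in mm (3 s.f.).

Direct runoff: 0.0, 8.0, 13.0, 32.0, 42.0, 52.0, 79.0, 104.0, 76.0, 56.0, 0.0 m³/s; ΣQ_DR = 462.0 m³/s.
V = ΣQ_DR · Δt = 462.0 × 900 s = 4.158 × 10^5 m³.
Over A = 22.4 km², depth = V / A = 18.6 mm.

d ≈ 18.6 mm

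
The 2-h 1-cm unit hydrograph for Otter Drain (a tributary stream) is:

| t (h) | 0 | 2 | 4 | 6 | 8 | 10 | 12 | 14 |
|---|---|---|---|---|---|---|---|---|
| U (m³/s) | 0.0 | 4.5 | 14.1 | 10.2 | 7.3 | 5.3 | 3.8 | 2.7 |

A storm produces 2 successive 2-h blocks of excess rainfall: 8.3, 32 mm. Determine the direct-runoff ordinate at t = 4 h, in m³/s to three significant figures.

Q ≈ 26.1 m³/s

By discrete convolution, Q_j = Σ (P_i / 10 mm) · U_{j−i}.
At t = 4 h (j=2): Q = (8.3/10)·14.1 + (32/10)·4.5 = 26.1 m³/s.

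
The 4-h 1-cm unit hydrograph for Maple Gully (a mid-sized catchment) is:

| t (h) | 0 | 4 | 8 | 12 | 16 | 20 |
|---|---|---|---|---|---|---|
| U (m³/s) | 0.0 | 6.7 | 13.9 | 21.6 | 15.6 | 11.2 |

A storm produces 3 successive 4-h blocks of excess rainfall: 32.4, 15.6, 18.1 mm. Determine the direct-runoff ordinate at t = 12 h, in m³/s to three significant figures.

Q ≈ 104 m³/s

By discrete convolution, Q_j = Σ (P_i / 10 mm) · U_{j−i}.
At t = 12 h (j=3): Q = (32.4/10)·21.6 + (15.6/10)·13.9 + (18.1/10)·6.7 = 104 m³/s.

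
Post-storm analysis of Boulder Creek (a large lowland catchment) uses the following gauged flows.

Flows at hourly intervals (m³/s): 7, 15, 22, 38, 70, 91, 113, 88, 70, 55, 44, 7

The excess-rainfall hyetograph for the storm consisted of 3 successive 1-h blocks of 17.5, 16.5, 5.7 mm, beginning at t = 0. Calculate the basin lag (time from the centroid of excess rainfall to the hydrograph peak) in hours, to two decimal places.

Centroid of excess rainfall: t_c = Σ P_i·t̄_i / ΣP_i = 1.2028 h (block centres at 0.5, 1.5, 2.5 h).
Hydrograph peak occurs at t = 6 h, so basin lag t_L = 6 − 1.2028 = 4.80 h.

t_L ≈ 4.80 h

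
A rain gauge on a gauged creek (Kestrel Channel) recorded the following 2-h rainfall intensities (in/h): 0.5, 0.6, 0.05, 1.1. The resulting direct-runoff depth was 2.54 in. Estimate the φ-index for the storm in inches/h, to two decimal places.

φ ≈ 0.31 in/h

Only the 3 blocks with intensity above φ contribute runoff: 0.5, 0.6, 1.1 in/h.
Σ(I−φ)·Δt = d  ⇒  (0.5+0.6+1.1 − 3φ)·2 = 2.54
φ = (2.200 − 2.54/2) / 3 = 0.31 in/h.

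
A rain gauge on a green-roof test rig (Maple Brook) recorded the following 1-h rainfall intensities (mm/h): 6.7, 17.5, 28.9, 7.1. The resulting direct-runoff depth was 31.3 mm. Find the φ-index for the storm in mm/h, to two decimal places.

φ ≈ 7.55 mm/h

Only the 2 blocks with intensity above φ contribute runoff: 17.5, 28.9 mm/h.
Σ(I−φ)·Δt = d  ⇒  (17.5+28.9 − 2φ)·1 = 31.3
φ = (46.40 − 31.3/1) / 2 = 7.55 mm/h.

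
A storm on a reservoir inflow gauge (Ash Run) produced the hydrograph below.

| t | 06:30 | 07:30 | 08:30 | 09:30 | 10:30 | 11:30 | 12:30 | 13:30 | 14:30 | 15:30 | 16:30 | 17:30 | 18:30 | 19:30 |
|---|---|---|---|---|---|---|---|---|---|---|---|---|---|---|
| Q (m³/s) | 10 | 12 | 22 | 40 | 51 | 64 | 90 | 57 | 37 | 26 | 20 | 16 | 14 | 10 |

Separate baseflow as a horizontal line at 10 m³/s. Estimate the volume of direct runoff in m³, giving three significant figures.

Direct-runoff ordinates (Q − Q_b): 0.0, 2.0, 12.0, 30.0, 41.0, 54.0, 80.0, 47.0, 27.0, 16.0, 10.0, 6.0, 4.0, 0.0 m³/s.
ΣQ_DR = 329.0 m³/s.
With Δt = 1 h = 3600 s, V = ΣQ_DR · Δt = 329.0 × 3600 = 1.18 × 10^6 m³.

V ≈ 1.18 × 10^6 m³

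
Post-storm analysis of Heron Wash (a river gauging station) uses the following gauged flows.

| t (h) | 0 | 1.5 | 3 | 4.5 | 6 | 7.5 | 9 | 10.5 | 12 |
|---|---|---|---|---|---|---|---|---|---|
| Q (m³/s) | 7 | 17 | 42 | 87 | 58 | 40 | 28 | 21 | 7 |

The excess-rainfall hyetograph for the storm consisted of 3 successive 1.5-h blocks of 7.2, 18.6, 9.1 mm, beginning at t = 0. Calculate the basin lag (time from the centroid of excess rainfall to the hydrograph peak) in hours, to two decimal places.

t_L ≈ 2.17 h

Centroid of excess rainfall: t_c = Σ P_i·t̄_i / ΣP_i = 2.3317 h (block centres at 0.75, 2.25, 3.75 h).
Hydrograph peak occurs at t = 4.5 h, so basin lag t_L = 4.5 − 2.3317 = 2.17 h.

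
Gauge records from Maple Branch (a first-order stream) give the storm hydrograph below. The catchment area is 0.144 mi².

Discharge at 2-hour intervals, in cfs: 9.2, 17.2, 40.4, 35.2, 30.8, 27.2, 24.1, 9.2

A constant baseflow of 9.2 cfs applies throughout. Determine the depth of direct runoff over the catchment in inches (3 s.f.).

Direct runoff: 0.0, 8.0, 31.2, 26.0, 21.6, 18.0, 14.9, 0.0 cfs; ΣQ_DR = 119.7 cfs.
V = ΣQ_DR · Δt = 119.7 × 7200 s = 8.618 × 10^5 ft³.
Over A = 0.144 mi², depth = V / A = 2.58 in.

d ≈ 2.58 in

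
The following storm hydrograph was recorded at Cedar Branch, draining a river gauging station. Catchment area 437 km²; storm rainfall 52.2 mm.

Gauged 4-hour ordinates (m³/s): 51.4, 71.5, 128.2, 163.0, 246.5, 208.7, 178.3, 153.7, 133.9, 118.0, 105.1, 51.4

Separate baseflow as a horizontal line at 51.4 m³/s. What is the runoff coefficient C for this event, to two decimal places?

ΣQ_DR = 992.9 m³/s; V = ΣQ_DR·Δt = 1.430 × 10^7 m³.
Runoff depth d = V / A = 32.72 mm.
C = d / P = 32.72 / 52.2 = 0.63.

C ≈ 0.63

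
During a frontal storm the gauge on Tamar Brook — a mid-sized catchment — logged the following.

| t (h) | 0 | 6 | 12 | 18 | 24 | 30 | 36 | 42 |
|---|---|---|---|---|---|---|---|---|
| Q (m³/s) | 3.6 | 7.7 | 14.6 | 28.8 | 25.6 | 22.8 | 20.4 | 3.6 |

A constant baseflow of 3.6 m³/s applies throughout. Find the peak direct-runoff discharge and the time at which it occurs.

Q_p = 25.2 m³/s at t = 18 h

Subtracting baseflow gives direct-runoff ordinates: 0.0, 4.1, 11.0, 25.2, 22.0, 19.2, 16.8, 0.0 m³/s.
The maximum is 25.2 m³/s, occurring at the reading for t = 18 h.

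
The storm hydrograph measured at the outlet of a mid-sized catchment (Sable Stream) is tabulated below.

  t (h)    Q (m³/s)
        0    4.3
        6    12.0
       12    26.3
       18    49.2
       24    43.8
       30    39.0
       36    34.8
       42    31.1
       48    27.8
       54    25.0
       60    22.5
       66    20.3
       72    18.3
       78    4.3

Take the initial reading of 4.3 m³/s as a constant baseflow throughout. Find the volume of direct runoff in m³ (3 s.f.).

V ≈ 6.45 × 10^6 m³

Direct-runoff ordinates (Q − Q_b): 0.0, 7.7, 22.0, 44.9, 39.5, 34.7, 30.5, 26.8, 23.5, 20.7, 18.2, 16.0, 14.0, 0.0 m³/s.
ΣQ_DR = 298.5 m³/s.
With Δt = 6 h = 21600 s, V = ΣQ_DR · Δt = 298.5 × 21600 = 6.45 × 10^6 m³.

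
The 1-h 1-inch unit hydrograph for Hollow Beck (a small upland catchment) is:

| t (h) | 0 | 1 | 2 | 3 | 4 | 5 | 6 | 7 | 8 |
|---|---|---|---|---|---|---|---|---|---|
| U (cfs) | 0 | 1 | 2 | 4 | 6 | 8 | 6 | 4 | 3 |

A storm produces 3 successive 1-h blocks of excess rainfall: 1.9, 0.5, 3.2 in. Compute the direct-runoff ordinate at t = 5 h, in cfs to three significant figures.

Q ≈ 31.0 cfs

By discrete convolution, Q_j = Σ (P_i / 1 in) · U_{j−i}.
At t = 5 h (j=5): Q = (1.9/1)·8 + (0.5/1)·6 + (3.2/1)·4 = 31.0 cfs.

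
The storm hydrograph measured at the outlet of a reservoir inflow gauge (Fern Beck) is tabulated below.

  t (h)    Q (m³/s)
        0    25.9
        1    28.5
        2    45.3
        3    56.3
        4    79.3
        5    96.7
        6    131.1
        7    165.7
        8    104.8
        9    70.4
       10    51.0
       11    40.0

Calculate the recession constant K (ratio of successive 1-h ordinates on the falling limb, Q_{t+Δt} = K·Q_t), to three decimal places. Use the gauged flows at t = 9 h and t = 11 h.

Using the recession-limb readings at t = 9 h and t = 11 h: Q falls from 70.4 to 40.0 m³/s over 2 intervals.
K = (Q₂/Q₁)^(1/2) = (40.0/70.4)^(1/2) = 0.754.

K ≈ 0.754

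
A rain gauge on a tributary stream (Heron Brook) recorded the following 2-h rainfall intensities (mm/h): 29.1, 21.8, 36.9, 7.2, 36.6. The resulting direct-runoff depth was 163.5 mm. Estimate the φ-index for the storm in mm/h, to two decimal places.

Only the 4 blocks with intensity above φ contribute runoff: 29.1, 21.8, 36.9, 36.6 mm/h.
Σ(I−φ)·Δt = d  ⇒  (29.1+21.8+36.9+36.6 − 4φ)·2 = 163.5
φ = (124.4 − 163.5/2) / 4 = 10.66 mm/h.

φ ≈ 10.66 mm/h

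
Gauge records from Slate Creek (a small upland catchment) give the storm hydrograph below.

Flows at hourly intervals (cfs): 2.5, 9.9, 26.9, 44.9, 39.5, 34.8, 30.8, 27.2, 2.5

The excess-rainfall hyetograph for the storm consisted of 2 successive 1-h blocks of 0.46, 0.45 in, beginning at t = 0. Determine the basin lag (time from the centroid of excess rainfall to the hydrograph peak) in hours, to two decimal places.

t_L ≈ 2.01 h

Centroid of excess rainfall: t_c = Σ P_i·t̄_i / ΣP_i = 0.9945 h (block centres at 0.5, 1.5 h).
Hydrograph peak occurs at t = 3 h, so basin lag t_L = 3 − 0.9945 = 2.01 h.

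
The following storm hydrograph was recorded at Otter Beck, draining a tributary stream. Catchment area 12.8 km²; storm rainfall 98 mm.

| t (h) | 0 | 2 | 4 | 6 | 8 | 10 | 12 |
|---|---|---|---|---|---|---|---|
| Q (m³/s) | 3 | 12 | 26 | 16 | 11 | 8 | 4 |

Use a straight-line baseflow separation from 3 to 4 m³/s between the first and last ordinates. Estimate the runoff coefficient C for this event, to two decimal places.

ΣQ_DR = 55.50 m³/s; V = ΣQ_DR·Δt = 3.996 × 10^5 m³.
Runoff depth d = V / A = 31.22 mm.
C = d / P = 31.22 / 98 = 0.32.

C ≈ 0.32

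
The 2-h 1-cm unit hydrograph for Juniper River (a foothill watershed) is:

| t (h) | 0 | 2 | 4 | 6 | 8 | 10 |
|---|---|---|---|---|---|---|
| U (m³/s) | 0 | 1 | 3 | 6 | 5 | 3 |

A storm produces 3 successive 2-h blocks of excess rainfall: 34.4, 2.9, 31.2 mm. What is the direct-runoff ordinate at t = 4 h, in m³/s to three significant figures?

By discrete convolution, Q_j = Σ (P_i / 10 mm) · U_{j−i}.
At t = 4 h (j=2): Q = (34.4/10)·3 + (2.9/10)·1 + (31.2/10)·0 = 10.6 m³/s.

Q ≈ 10.6 m³/s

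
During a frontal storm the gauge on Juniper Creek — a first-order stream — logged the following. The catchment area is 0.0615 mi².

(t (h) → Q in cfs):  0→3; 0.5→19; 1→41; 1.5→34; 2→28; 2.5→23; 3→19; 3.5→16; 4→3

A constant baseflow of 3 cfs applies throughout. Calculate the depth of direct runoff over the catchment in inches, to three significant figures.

Direct runoff: 0.0, 16.0, 38.0, 31.0, 25.0, 20.0, 16.0, 13.0, 0.0 cfs; ΣQ_DR = 159.0 cfs.
V = ΣQ_DR · Δt = 159.0 × 1800 s = 2.862 × 10^5 ft³.
Over A = 0.0615 mi², depth = V / A = 2.00 in.

d ≈ 2.00 in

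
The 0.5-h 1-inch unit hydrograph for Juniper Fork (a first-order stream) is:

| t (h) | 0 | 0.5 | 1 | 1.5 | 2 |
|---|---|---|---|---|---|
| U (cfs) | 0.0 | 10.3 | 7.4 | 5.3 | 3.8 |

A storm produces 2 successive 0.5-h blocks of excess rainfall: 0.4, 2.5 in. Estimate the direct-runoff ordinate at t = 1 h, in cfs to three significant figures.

By discrete convolution, Q_j = Σ (P_i / 1 in) · U_{j−i}.
At t = 1 h (j=2): Q = (0.4/1)·7.4 + (2.5/1)·10.3 = 28.7 cfs.

Q ≈ 28.7 cfs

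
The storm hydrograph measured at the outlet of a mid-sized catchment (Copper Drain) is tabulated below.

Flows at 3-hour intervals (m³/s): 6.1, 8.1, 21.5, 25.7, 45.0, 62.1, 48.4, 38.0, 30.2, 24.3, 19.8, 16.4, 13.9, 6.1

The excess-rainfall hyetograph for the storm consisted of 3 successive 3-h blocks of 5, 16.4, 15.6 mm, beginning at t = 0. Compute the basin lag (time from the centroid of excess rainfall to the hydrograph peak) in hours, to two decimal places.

Centroid of excess rainfall: t_c = Σ P_i·t̄_i / ΣP_i = 5.3595 h (block centres at 1.5, 4.5, 7.5 h).
Hydrograph peak occurs at t = 15 h, so basin lag t_L = 15 − 5.3595 = 9.64 h.

t_L ≈ 9.64 h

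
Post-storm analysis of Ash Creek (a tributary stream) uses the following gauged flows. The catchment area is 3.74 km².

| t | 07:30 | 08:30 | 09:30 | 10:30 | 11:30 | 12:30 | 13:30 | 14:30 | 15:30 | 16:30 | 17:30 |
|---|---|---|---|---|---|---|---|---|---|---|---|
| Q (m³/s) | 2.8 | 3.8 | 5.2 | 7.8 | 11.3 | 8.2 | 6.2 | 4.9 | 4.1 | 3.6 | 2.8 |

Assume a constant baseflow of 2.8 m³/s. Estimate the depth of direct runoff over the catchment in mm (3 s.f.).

Direct runoff: 0.0, 1.0, 2.4, 5.0, 8.5, 5.4, 3.4, 2.1, 1.3, 0.8, 0.0 m³/s; ΣQ_DR = 29.90 m³/s.
V = ΣQ_DR · Δt = 29.90 × 3600 s = 1.076 × 10^5 m³.
Over A = 3.74 km², depth = V / A = 28.8 mm.

d ≈ 28.8 mm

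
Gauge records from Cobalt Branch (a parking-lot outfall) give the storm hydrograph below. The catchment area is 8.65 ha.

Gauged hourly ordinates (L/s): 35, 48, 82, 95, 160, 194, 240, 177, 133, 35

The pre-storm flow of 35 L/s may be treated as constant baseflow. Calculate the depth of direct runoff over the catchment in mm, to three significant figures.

d ≈ 35.3 mm

Direct runoff: 0.0, 13.0, 47.0, 60.0, 125.0, 159.0, 205.0, 142.0, 98.0, 0.0 L/s; ΣQ_DR = 849.0 L/s.
V = ΣQ_DR · Δt = 849.0 × 3600 s = 3.056 × 10^6 L.
Over A = 8.65 ha, depth = V / A = 35.3 mm.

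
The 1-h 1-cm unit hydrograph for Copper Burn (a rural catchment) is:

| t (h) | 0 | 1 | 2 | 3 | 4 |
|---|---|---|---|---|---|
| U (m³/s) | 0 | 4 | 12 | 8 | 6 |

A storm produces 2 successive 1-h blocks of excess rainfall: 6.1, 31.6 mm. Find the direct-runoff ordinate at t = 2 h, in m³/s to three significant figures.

Q ≈ 20.0 m³/s

By discrete convolution, Q_j = Σ (P_i / 10 mm) · U_{j−i}.
At t = 2 h (j=2): Q = (6.1/10)·12 + (31.6/10)·4 = 20.0 m³/s.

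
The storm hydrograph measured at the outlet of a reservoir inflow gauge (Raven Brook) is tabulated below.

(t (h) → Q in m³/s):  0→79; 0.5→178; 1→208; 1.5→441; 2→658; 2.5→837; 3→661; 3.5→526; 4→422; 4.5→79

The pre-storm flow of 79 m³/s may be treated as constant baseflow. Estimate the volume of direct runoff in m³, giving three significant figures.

V ≈ 5.94 × 10^6 m³

Direct-runoff ordinates (Q − Q_b): 0.0, 99.0, 129.0, 362.0, 579.0, 758.0, 582.0, 447.0, 343.0, 0.0 m³/s.
ΣQ_DR = 3299 m³/s.
With Δt = 0.5 h = 1800 s, V = ΣQ_DR · Δt = 3299 × 1800 = 5.94 × 10^6 m³.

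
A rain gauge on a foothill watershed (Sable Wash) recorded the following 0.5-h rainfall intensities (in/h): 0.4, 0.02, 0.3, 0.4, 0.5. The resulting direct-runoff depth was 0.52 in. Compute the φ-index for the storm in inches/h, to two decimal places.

φ ≈ 0.14 in/h

Only the 4 blocks with intensity above φ contribute runoff: 0.4, 0.3, 0.4, 0.5 in/h.
Σ(I−φ)·Δt = d  ⇒  (0.4+0.3+0.4+0.5 − 4φ)·0.5 = 0.52
φ = (1.600 − 0.52/0.5) / 4 = 0.14 in/h.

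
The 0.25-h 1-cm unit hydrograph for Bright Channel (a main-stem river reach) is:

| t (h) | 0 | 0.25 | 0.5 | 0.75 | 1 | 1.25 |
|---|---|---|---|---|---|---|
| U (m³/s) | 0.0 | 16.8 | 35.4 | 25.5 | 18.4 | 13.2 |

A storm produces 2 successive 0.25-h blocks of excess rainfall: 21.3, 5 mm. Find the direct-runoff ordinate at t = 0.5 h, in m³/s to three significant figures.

Q ≈ 83.8 m³/s

By discrete convolution, Q_j = Σ (P_i / 10 mm) · U_{j−i}.
At t = 0.5 h (j=2): Q = (21.3/10)·35.4 + (5/10)·16.8 = 83.8 m³/s.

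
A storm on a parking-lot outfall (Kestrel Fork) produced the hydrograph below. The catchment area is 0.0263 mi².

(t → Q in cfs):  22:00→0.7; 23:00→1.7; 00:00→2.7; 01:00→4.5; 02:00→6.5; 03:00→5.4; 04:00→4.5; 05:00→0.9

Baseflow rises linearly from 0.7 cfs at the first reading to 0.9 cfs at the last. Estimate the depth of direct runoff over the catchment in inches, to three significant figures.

d ≈ 1.21 in

Direct runoff: 0.00, 0.97, 1.94, 3.71, 5.69, 4.56, 3.63, 0.00 cfs; ΣQ_DR = 20.50 cfs.
V = ΣQ_DR · Δt = 20.50 × 3600 s = 73800 ft³.
Over A = 0.0263 mi², depth = V / A = 1.21 in.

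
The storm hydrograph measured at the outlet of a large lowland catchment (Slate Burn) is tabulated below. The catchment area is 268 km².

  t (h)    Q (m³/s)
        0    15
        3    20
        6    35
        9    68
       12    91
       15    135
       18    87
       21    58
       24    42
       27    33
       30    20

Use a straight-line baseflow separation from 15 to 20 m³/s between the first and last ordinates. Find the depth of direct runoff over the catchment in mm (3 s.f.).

Direct runoff: 0.00, 4.50, 19.00, 51.50, 74.00, 117.50, 69.00, 39.50, 23.00, 13.50, 0.00 m³/s; ΣQ_DR = 411.5 m³/s.
V = ΣQ_DR · Δt = 411.5 × 10800 s = 4.444 × 10^6 m³.
Over A = 268 km², depth = V / A = 16.6 mm.

d ≈ 16.6 mm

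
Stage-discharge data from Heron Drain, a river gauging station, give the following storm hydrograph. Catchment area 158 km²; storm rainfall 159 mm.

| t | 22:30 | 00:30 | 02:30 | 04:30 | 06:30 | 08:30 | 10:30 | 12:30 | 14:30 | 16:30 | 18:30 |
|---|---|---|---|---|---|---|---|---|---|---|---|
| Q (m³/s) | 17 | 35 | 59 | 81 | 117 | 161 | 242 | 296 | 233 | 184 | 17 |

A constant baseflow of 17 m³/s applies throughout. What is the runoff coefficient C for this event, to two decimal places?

C ≈ 0.36

ΣQ_DR = 1255 m³/s; V = ΣQ_DR·Δt = 9.036 × 10^6 m³.
Runoff depth d = V / A = 57.19 mm.
C = d / P = 57.19 / 159 = 0.36.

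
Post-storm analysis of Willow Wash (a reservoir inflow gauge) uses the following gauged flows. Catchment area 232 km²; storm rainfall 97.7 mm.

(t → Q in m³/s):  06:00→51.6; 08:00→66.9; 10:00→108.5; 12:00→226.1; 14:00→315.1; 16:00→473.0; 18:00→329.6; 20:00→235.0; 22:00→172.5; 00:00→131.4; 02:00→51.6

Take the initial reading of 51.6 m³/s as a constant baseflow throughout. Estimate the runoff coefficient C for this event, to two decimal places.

ΣQ_DR = 1594 m³/s; V = ΣQ_DR·Δt = 1.147 × 10^7 m³.
Runoff depth d = V / A = 49.46 mm.
C = d / P = 49.46 / 97.7 = 0.51.

C ≈ 0.51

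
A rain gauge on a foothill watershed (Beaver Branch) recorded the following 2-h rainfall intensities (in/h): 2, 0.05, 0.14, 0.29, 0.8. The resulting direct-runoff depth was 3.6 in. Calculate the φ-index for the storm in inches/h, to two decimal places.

Only the 2 blocks with intensity above φ contribute runoff: 2, 0.8 in/h.
Σ(I−φ)·Δt = d  ⇒  (2+0.8 − 2φ)·2 = 3.6
φ = (2.800 − 3.6/2) / 2 = 0.50 in/h.

φ ≈ 0.50 in/h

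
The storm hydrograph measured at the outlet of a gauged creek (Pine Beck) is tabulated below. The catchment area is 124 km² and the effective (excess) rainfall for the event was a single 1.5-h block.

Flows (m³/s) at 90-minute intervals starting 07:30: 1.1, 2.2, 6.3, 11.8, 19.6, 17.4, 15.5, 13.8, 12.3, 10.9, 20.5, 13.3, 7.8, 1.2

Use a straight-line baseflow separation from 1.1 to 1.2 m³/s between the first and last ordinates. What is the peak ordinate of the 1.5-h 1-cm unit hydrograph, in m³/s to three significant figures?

Direct runoff: 0.00, 1.09, 5.18, 10.68, 18.47, 16.26, 14.35, 12.65, 11.14, 9.73, 19.32, 12.12, 6.61, 0.00 m³/s; ΣQ_DR = 137.6 m³/s, peak = 19.32 m³/s.
Runoff depth d = ΣQ_DR·Δt / A = 137.6 × 5400 / (124 km²) = 5.992 mm.
The 1-cm UH is the DRH scaled by (10 mm)/d, so U_p = 19.32 × 10/5.992 = 32.2 m³/s.

U_p ≈ 32.2 m³/s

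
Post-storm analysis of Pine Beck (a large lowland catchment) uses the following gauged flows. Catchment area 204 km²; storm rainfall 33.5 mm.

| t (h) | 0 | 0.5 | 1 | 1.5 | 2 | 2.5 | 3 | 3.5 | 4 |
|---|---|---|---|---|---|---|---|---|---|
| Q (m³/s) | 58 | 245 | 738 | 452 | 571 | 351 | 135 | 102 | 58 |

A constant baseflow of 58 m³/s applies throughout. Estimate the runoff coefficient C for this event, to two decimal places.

C ≈ 0.58

ΣQ_DR = 2188 m³/s; V = ΣQ_DR·Δt = 3.938 × 10^6 m³.
Runoff depth d = V / A = 19.31 mm.
C = d / P = 19.31 / 33.5 = 0.58.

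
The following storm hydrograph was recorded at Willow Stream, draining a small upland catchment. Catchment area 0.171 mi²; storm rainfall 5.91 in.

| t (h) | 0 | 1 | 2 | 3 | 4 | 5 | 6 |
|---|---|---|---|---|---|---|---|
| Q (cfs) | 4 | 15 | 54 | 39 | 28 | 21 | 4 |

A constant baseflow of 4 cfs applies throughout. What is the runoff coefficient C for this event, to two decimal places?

ΣQ_DR = 137.0 cfs; V = ΣQ_DR·Δt = 4.932 × 10^5 ft³.
Runoff depth d = V / A = 1.241 in.
C = d / P = 1.241 / 5.91 = 0.21.

C ≈ 0.21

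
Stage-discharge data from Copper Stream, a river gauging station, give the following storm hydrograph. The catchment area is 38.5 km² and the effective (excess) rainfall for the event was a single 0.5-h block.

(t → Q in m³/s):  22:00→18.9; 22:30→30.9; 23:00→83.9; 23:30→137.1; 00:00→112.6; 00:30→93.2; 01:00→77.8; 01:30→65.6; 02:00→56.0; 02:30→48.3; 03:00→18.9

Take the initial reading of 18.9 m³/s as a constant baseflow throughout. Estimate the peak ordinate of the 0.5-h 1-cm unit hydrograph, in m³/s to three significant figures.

Direct runoff: 0.0, 12.0, 65.0, 118.2, 93.7, 74.3, 58.9, 46.7, 37.1, 29.4, 0.0 m³/s; ΣQ_DR = 535.3 m³/s, peak = 118.2 m³/s.
Runoff depth d = ΣQ_DR·Δt / A = 535.3 × 1800 / (38.5 km²) = 25.03 mm.
The 1-cm UH is the DRH scaled by (10 mm)/d, so U_p = 118.2 × 10/25.03 = 47.2 m³/s.

U_p ≈ 47.2 m³/s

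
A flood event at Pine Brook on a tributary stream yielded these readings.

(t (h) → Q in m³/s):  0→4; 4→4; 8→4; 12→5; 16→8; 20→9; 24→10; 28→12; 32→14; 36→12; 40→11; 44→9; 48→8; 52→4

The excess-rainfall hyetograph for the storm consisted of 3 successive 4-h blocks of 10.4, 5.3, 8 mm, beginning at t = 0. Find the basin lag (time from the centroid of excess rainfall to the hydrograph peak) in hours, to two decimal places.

t_L ≈ 26.41 h

Centroid of excess rainfall: t_c = Σ P_i·t̄_i / ΣP_i = 5.5949 h (block centres at 2, 6, 10 h).
Hydrograph peak occurs at t = 32 h, so basin lag t_L = 32 − 5.5949 = 26.41 h.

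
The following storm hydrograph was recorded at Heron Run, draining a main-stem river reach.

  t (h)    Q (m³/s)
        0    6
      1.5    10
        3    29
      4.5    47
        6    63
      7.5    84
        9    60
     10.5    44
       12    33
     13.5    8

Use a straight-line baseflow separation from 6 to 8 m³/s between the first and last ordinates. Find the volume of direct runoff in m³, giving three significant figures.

V ≈ 1.70 × 10^6 m³

Direct-runoff ordinates (Q − Q_b): 0.00, 3.78, 22.56, 40.33, 56.11, 76.89, 52.67, 36.44, 25.22, 0.00 m³/s.
ΣQ_DR = 314.0 m³/s.
With Δt = 1.5 h = 5400 s, V = ΣQ_DR · Δt = 314.0 × 5400 = 1.70 × 10^6 m³.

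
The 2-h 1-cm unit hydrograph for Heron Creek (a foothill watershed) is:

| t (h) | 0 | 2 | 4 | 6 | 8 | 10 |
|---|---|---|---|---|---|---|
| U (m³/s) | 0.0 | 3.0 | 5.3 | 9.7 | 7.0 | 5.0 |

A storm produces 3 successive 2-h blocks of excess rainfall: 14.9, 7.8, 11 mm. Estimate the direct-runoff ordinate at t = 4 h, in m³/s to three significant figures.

By discrete convolution, Q_j = Σ (P_i / 10 mm) · U_{j−i}.
At t = 4 h (j=2): Q = (14.9/10)·5.3 + (7.8/10)·3.0 + (11/10)·0.0 = 10.2 m³/s.

Q ≈ 10.2 m³/s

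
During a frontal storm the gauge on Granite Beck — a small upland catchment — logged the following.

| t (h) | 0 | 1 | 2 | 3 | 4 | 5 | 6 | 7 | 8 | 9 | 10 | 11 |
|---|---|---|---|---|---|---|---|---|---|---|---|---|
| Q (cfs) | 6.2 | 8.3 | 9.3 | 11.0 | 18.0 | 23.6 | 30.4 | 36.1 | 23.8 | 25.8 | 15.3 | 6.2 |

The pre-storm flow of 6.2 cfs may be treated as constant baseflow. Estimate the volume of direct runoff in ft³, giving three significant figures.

V ≈ 5.03 × 10^5 ft³

Direct-runoff ordinates (Q − Q_b): 0.0, 2.1, 3.1, 4.8, 11.8, 17.4, 24.2, 29.9, 17.6, 19.6, 9.1, 0.0 cfs.
ΣQ_DR = 139.6 cfs.
With Δt = 1 h = 3600 s, V = ΣQ_DR · Δt = 139.6 × 3600 = 5.03 × 10^5 ft³.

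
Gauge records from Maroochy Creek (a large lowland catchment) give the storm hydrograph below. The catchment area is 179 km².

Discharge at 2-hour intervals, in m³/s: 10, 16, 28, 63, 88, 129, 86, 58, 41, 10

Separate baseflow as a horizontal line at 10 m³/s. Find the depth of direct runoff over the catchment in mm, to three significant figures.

d ≈ 17.3 mm

Direct runoff: 0.0, 6.0, 18.0, 53.0, 78.0, 119.0, 76.0, 48.0, 31.0, 0.0 m³/s; ΣQ_DR = 429.0 m³/s.
V = ΣQ_DR · Δt = 429.0 × 7200 s = 3.089 × 10^6 m³.
Over A = 179 km², depth = V / A = 17.3 mm.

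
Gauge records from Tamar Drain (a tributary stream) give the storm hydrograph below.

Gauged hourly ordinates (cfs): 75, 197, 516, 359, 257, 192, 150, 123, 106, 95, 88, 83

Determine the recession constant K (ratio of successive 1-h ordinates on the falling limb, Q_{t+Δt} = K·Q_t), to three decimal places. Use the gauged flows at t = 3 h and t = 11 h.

Using the recession-limb readings at t = 3 h and t = 11 h: Q falls from 359 to 83 cfs over 8 intervals.
K = (Q₂/Q₁)^(1/8) = (83/359)^(1/8) = 0.833.

K ≈ 0.833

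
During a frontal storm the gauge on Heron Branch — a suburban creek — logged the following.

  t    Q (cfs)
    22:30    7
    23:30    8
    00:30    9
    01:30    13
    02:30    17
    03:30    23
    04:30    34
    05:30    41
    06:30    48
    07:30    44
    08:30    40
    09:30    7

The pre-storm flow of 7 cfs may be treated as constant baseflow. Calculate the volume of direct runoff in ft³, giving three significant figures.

Direct-runoff ordinates (Q − Q_b): 0.0, 1.0, 2.0, 6.0, 10.0, 16.0, 27.0, 34.0, 41.0, 37.0, 33.0, 0.0 cfs.
ΣQ_DR = 207.0 cfs.
With Δt = 1 h = 3600 s, V = ΣQ_DR · Δt = 207.0 × 3600 = 7.45 × 10^5 ft³.

V ≈ 7.45 × 10^5 ft³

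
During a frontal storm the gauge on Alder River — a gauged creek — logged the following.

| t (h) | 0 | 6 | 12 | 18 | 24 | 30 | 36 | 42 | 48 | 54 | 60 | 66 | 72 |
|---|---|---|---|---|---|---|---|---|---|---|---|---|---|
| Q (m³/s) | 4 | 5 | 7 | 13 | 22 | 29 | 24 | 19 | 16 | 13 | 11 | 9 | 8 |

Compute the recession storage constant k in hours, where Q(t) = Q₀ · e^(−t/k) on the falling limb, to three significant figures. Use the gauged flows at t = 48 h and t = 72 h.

k ≈ 34.6 h

On the falling limb, Q drops from 16 to 8 m³/s between t = 48 h and t = 72 h (Δt = 24 h).
k = −Δt / ln(Q₂/Q₁) = −24 / ln(8/16) = 34.6 h.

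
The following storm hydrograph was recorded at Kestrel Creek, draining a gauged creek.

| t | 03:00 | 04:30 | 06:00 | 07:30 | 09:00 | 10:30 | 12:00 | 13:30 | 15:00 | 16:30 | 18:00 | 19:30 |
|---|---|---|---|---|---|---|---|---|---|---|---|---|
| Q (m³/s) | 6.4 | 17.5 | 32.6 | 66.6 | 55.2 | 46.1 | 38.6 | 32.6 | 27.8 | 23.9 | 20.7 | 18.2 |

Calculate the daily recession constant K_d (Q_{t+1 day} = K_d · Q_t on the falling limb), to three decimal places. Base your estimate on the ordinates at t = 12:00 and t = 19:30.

Between t = 12:00 and t = 19:30 the flow falls from 38.6 to 18.2 m³/s over 5×1.5 h = 7.5 h.
Per-interval ratio K = (18.2/38.6)^(1/5) = 0.8604; K_d = K^(24/1.5) = 0.090.

K_d ≈ 0.090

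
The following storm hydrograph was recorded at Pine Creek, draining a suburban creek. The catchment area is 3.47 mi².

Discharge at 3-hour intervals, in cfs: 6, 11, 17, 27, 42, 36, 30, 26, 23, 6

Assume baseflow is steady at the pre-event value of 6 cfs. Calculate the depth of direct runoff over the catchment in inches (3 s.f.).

Direct runoff: 0.0, 5.0, 11.0, 21.0, 36.0, 30.0, 24.0, 20.0, 17.0, 0.0 cfs; ΣQ_DR = 164.0 cfs.
V = ΣQ_DR · Δt = 164.0 × 10800 s = 1.771 × 10^6 ft³.
Over A = 3.47 mi², depth = V / A = 0.220 in.

d ≈ 0.220 in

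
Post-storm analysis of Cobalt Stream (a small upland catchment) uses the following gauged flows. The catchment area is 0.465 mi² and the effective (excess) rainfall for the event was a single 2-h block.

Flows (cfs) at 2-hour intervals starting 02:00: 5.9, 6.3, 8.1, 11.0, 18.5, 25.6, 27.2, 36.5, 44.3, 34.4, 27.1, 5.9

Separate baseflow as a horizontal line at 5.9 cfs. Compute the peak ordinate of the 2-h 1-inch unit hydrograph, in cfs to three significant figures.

Direct runoff: 0.0, 0.4, 2.2, 5.1, 12.6, 19.7, 21.3, 30.6, 38.4, 28.5, 21.2, 0.0 cfs; ΣQ_DR = 180.0 cfs, peak = 38.4 cfs.
Runoff depth d = ΣQ_DR·Δt / A = 180.0 × 7200 / (0.465 mi²) = 1.200 in.
The 1-inch UH is the DRH scaled by (1 in)/d, so U_p = 38.4 × 1/1.200 = 32.0 cfs.

U_p ≈ 32.0 cfs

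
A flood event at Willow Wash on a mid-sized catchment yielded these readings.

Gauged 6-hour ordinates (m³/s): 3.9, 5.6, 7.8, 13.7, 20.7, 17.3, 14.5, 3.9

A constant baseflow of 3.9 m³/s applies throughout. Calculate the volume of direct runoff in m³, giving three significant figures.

V ≈ 1.21 × 10^6 m³

Direct-runoff ordinates (Q − Q_b): 0.0, 1.7, 3.9, 9.8, 16.8, 13.4, 10.6, 0.0 m³/s.
ΣQ_DR = 56.20 m³/s.
With Δt = 6 h = 21600 s, V = ΣQ_DR · Δt = 56.20 × 21600 = 1.21 × 10^6 m³.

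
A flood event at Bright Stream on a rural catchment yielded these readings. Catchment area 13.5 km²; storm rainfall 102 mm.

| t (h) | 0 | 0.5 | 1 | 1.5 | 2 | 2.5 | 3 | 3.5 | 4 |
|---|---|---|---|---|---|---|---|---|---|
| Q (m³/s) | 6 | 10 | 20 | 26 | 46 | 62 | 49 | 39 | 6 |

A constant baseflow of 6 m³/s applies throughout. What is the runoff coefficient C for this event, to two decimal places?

ΣQ_DR = 210.0 m³/s; V = ΣQ_DR·Δt = 3.780 × 10^5 m³.
Runoff depth d = V / A = 28.00 mm.
C = d / P = 28.00 / 102 = 0.27.

C ≈ 0.27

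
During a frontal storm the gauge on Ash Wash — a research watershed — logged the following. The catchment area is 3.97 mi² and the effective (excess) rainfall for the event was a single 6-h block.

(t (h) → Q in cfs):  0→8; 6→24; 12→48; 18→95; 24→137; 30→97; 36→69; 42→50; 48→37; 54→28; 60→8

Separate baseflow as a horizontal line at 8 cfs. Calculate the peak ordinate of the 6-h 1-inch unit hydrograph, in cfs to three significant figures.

Direct runoff: 0.0, 16.0, 40.0, 87.0, 129.0, 89.0, 61.0, 42.0, 29.0, 20.0, 0.0 cfs; ΣQ_DR = 513.0 cfs, peak = 129.0 cfs.
Runoff depth d = ΣQ_DR·Δt / A = 513.0 × 21600 / (3.97 mi²) = 1.201 in.
The 1-inch UH is the DRH scaled by (1 in)/d, so U_p = 129.0 × 1/1.201 = 107 cfs.

U_p ≈ 107 cfs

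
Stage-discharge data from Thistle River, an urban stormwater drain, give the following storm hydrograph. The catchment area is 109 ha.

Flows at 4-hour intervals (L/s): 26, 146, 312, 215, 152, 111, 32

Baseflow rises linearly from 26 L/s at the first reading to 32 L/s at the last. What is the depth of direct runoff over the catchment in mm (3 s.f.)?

Direct runoff: 0.00, 119.00, 284.00, 186.00, 122.00, 80.00, 0.00 L/s; ΣQ_DR = 791.0 L/s.
V = ΣQ_DR · Δt = 791.0 × 14400 s = 1.139 × 10^7 L.
Over A = 109 ha, depth = V / A = 10.4 mm.

d ≈ 10.4 mm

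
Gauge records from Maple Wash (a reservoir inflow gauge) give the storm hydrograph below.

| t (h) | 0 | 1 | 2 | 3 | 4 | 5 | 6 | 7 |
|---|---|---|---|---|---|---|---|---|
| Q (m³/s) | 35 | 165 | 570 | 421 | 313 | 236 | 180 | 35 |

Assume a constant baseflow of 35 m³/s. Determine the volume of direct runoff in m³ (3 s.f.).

V ≈ 6.03 × 10^6 m³

Direct-runoff ordinates (Q − Q_b): 0.0, 130.0, 535.0, 386.0, 278.0, 201.0, 145.0, 0.0 m³/s.
ΣQ_DR = 1675 m³/s.
With Δt = 1 h = 3600 s, V = ΣQ_DR · Δt = 1675 × 3600 = 6.03 × 10^6 m³.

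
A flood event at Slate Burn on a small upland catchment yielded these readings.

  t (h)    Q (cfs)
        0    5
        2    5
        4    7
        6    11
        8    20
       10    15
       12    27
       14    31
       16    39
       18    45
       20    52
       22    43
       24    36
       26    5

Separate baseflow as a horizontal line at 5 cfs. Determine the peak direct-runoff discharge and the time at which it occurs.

Subtracting baseflow gives direct-runoff ordinates: 0.0, 0.0, 2.0, 6.0, 15.0, 10.0, 22.0, 26.0, 34.0, 40.0, 47.0, 38.0, 31.0, 0.0 cfs.
The maximum is 47.0 cfs, occurring at the reading for t = 20 h.

Q_p = 47.0 cfs at t = 20 h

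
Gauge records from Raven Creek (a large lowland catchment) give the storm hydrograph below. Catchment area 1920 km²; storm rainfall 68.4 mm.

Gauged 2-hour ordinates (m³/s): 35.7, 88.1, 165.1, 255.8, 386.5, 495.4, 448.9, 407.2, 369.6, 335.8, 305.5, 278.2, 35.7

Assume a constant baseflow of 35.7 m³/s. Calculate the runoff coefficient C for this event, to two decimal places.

C ≈ 0.17

ΣQ_DR = 3143 m³/s; V = ΣQ_DR·Δt = 2.263 × 10^7 m³.
Runoff depth d = V / A = 11.79 mm.
C = d / P = 11.79 / 68.4 = 0.17.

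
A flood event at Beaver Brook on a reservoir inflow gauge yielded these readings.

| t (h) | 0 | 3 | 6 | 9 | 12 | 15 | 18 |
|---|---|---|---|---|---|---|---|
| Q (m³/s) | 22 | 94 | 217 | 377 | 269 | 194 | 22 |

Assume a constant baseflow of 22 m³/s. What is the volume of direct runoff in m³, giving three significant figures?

V ≈ 1.12 × 10^7 m³

Direct-runoff ordinates (Q − Q_b): 0.0, 72.0, 195.0, 355.0, 247.0, 172.0, 0.0 m³/s.
ΣQ_DR = 1041 m³/s.
With Δt = 3 h = 10800 s, V = ΣQ_DR · Δt = 1041 × 10800 = 1.12 × 10^7 m³.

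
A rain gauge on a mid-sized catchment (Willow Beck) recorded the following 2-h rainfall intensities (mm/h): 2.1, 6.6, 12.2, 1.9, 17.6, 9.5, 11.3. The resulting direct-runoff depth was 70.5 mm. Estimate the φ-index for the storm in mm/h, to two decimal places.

φ ≈ 4.39 mm/h

Only the 5 blocks with intensity above φ contribute runoff: 6.6, 12.2, 17.6, 9.5, 11.3 mm/h.
Σ(I−φ)·Δt = d  ⇒  (6.6+12.2+17.6+9.5+11.3 − 5φ)·2 = 70.5
φ = (57.20 − 70.5/2) / 5 = 4.39 mm/h.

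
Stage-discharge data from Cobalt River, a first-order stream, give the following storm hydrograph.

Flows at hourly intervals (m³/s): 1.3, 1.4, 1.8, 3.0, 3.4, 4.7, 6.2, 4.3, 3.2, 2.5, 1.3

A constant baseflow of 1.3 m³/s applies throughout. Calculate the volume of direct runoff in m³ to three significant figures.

Direct-runoff ordinates (Q − Q_b): 0.0, 0.1, 0.5, 1.7, 2.1, 3.4, 4.9, 3.0, 1.9, 1.2, 0.0 m³/s.
ΣQ_DR = 18.80 m³/s.
With Δt = 1 h = 3600 s, V = ΣQ_DR · Δt = 18.80 × 3600 = 67700 m³.

V ≈ 67700 m³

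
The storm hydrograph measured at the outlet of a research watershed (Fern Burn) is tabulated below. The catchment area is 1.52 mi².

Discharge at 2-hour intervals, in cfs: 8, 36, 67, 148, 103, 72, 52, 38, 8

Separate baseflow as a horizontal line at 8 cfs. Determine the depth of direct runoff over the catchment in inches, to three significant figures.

Direct runoff: 0.0, 28.0, 59.0, 140.0, 95.0, 64.0, 44.0, 30.0, 0.0 cfs; ΣQ_DR = 460.0 cfs.
V = ΣQ_DR · Δt = 460.0 × 7200 s = 3.312 × 10^6 ft³.
Over A = 1.52 mi², depth = V / A = 0.938 in.

d ≈ 0.938 in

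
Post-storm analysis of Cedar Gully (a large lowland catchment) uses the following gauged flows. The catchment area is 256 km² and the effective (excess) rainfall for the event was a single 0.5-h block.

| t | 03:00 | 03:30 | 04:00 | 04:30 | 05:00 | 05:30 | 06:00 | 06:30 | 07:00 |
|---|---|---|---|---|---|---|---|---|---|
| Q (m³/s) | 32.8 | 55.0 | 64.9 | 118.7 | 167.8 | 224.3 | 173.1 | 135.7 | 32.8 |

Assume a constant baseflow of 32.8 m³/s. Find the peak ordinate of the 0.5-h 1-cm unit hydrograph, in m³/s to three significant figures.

Direct runoff: 0.0, 22.2, 32.1, 85.9, 135.0, 191.5, 140.3, 102.9, 0.0 m³/s; ΣQ_DR = 709.9 m³/s, peak = 191.5 m³/s.
Runoff depth d = ΣQ_DR·Δt / A = 709.9 × 1800 / (256 km²) = 4.991 mm.
The 1-cm UH is the DRH scaled by (10 mm)/d, so U_p = 191.5 × 10/4.991 = 384 m³/s.

U_p ≈ 384 m³/s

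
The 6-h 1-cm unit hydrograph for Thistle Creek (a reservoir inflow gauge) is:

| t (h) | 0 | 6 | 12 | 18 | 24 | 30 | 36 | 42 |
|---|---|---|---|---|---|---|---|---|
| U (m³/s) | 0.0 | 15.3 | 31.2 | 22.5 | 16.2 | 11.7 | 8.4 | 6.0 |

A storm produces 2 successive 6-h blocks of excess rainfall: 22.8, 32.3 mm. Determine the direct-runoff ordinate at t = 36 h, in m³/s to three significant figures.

By discrete convolution, Q_j = Σ (P_i / 10 mm) · U_{j−i}.
At t = 36 h (j=6): Q = (22.8/10)·8.4 + (32.3/10)·11.7 = 56.9 m³/s.

Q ≈ 56.9 m³/s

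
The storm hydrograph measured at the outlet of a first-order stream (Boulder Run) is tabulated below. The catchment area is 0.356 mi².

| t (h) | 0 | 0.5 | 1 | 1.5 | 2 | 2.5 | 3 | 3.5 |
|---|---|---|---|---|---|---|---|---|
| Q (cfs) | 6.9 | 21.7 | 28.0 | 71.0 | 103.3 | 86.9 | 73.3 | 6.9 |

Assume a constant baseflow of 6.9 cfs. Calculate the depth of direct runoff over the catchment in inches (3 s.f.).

d ≈ 0.746 in

Direct runoff: 0.0, 14.8, 21.1, 64.1, 96.4, 80.0, 66.4, 0.0 cfs; ΣQ_DR = 342.8 cfs.
V = ΣQ_DR · Δt = 342.8 × 1800 s = 6.170 × 10^5 ft³.
Over A = 0.356 mi², depth = V / A = 0.746 in.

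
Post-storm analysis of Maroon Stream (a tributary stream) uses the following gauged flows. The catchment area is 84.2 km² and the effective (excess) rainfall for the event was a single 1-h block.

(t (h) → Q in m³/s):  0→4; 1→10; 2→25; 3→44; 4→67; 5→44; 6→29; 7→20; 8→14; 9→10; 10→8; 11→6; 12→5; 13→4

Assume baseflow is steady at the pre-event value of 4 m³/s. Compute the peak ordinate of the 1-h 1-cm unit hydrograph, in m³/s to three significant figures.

Direct runoff: 0.0, 6.0, 21.0, 40.0, 63.0, 40.0, 25.0, 16.0, 10.0, 6.0, 4.0, 2.0, 1.0, 0.0 m³/s; ΣQ_DR = 234.0 m³/s, peak = 63.0 m³/s.
Runoff depth d = ΣQ_DR·Δt / A = 234.0 × 3600 / (84.2 km²) = 10.00 mm.
The 1-cm UH is the DRH scaled by (10 mm)/d, so U_p = 63.0 × 10/10.00 = 63.0 m³/s.

U_p ≈ 63.0 m³/s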